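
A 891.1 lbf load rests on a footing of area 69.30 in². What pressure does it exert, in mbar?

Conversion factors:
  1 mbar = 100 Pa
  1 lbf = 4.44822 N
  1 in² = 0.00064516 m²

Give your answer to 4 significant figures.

891.1 lbf × 4.44822 = 3963.81 N
69.30 in² × 0.00064516 = 0.0447096 m²
P = F / A = 3963.81 N / 0.0447096 m² = 88656.8 Pa
88656.8 Pa ÷ (100 Pa/mbar) = 886.568 mbar

886.6 mbar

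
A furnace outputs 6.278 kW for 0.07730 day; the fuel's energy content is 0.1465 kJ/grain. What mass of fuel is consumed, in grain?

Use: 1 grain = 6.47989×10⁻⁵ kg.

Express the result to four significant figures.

2.862×10⁵ grain

6.278 kW → 6278 W
0.07730 day → 6678.72 s
E = P × t = 6278 × 6678.72 = 4.1929×10⁷ J
0.1465 kJ/grain → 2.26084×10⁶ J/kg
m = E / e_s = 4.1929×10⁷ / 2.26084×10⁶ = 18.5458 kg
In grain: 18.5458 / 6.47989×10⁻⁵ = 286205 grain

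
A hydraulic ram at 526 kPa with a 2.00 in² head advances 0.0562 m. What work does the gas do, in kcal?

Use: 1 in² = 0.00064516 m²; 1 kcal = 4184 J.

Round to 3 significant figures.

526 kPa → 526000 Pa
2.00 in² → 0.00129032 m²
F = P × A = 526000 × 0.00129032 = 678.708 N
W = F × d = 678.708 × 0.0562 = 38.1434 J
In kcal: 38.1434 / 4184 = 0.00911649 kcal

0.00912 kcal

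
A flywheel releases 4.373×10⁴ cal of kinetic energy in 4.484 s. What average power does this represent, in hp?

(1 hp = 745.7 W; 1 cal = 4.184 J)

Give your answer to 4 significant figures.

4.373×10⁴ cal × 4.184 → 182966 J
P = E / t = 182966 J / 4.484 s = 40804.2 W
40804.2 W ÷ (745.7 W/hp) = 54.7193 hp

54.72 hp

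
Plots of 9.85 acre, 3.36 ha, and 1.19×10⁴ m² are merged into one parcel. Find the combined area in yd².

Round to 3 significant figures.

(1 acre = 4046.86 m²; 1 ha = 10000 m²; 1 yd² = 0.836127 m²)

1.02×10⁵ yd²

9.85 acre × 4046.86 → 39861.6 m²
3.36 ha × 10000 → 33600 m²
1.19×10⁴ m² (already m²)
Total: 39861.6 + 33600 + 11900 = 85361.6 m²
In yd²: 85361.6 / 0.836127 = 102092 yd²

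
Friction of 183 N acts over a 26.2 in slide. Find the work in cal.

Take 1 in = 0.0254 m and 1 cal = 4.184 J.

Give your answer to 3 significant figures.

26.2 in × 0.0254 → 0.66548 m
W = F × d = 183 N × 0.66548 m = 121.783 J
121.783 J ÷ (4.184 J/cal) = 29.1068 cal

29.1 cal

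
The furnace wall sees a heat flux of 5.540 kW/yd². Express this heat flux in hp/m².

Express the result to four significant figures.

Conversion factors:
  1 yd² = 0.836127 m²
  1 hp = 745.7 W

5.540 kW/yd² × 1000 W/kW ÷ 0.836127 m²/yd² = 6625.79 W/m²
6625.79 W/m² ÷ 745.7 W/hp = 8.88533 hp/m²

8.885 hp/m²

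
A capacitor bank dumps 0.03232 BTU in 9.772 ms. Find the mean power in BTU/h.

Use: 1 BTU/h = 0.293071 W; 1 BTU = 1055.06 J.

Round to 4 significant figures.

0.03232 BTU × 1055.06 → 34.0995 J
9.772 ms × 0.001 → 0.009772 s
P = E / t = 34.0995 J / 0.009772 s = 3489.51 W
3489.51 W ÷ (0.293071 W/BTU/h) = 11906.7 BTU/h

1.191×10⁴ BTU/h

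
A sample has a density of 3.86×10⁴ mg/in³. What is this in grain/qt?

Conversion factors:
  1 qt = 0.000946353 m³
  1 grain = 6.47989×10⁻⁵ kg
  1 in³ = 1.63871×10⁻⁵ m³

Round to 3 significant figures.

3.86×10⁴ mg/in³ × 10⁻⁶ kg/mg ÷ 1.63871×10⁻⁵ m³/in³ = 2355.51 kg/m³
2355.51 kg/m³ ÷ 6.47989×10⁻⁵ kg/grain × 0.000946353 m³/qt = 34401 grain/qt

3.44×10⁴ grain/qt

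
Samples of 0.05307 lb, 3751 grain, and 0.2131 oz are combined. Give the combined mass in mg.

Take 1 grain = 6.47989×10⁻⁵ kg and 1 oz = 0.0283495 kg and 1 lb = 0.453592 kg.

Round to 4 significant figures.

2.732×10⁵ mg

0.05307 lb × 0.453592 = 0.0240721 kg
3751 grain × 6.47989×10⁻⁵ = 0.243061 kg
0.2131 oz × 0.0283495 = 0.00604128 kg
Combined: 0.0240721 + 0.243061 + 0.00604128 = 0.273174 kg
In mg: 0.273174 / 10⁻⁶ = 273174 mg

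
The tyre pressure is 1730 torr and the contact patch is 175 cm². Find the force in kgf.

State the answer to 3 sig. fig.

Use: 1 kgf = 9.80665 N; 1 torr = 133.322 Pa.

1730 torr × 133.322 → 230647 Pa
175 cm² × 0.0001 → 0.0175 m²
F = P × A = 230647 Pa × 0.0175 m² = 4036.32 N
4036.32 N ÷ (9.80665 N/kgf) = 411.59 kgf

412 kgf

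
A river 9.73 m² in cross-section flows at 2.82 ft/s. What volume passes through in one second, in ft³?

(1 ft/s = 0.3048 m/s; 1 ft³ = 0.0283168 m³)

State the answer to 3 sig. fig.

295 ft³

2.82 ft/s × 0.3048 = 0.859536 m/s
V = v × A × t = 0.859536 m/s × 9.73 m² × 1 s = 8.36329 m³
8.36329 m³ ÷ (0.0283168 m³/ft³) = 295.347 ft³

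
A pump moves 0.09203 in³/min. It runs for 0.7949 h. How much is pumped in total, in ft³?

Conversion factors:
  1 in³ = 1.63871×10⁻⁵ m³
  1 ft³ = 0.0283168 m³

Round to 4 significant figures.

0.002540 ft³

0.09203 in³/min → 2.51351×10⁻⁸ m³/s
0.7949 h → 2861.64 s
V = Q × t = 2.51351×10⁻⁸ × 2861.64 = 7.19276×10⁻⁵ m³
In ft³: 7.19276×10⁻⁵ / 0.0283168 = 0.0025401 ft³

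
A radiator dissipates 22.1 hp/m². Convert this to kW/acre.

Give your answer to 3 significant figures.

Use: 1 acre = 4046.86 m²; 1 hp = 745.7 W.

22.1 hp/m² × 745.7 W/hp = 16480 W/m²
16480 W/m² ÷ 1000 W/kW × 4046.86 m²/acre = 66692.3 kW/acre

6.67×10⁴ kW/acre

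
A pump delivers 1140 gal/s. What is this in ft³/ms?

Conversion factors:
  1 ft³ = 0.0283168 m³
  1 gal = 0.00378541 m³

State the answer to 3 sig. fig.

1140 gal/s × 0.00378541 m³/gal = 4.31537 m³/s
4.31537 m³/s ÷ 0.0283168 m³/ft³ × 0.001 s/ms = 0.152396 ft³/ms

0.152 ft³/ms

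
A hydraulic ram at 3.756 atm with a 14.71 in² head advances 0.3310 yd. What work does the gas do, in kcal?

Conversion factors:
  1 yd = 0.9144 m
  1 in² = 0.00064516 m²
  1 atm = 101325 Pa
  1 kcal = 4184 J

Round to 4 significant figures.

3.756 atm → 380577 Pa
14.71 in² → 0.0094903 m²
F = P × A = 380577 × 0.0094903 = 3611.79 N
0.3310 yd → 0.302666 m
W = F × d = 3611.79 × 0.302666 = 1093.17 J
In kcal: 1093.17 / 4184 = 0.261274 kcal

0.2613 kcal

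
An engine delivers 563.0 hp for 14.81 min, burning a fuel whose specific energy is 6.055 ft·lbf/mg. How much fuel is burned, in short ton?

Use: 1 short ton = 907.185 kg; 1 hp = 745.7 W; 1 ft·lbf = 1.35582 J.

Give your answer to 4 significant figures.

0.05009 short ton

563.0 hp → 419829 W
14.81 min → 888.6 s
E = P × t = 419829 × 888.6 = 3.7306×10⁸ J
6.055 ft·lbf/mg → 8.20949×10⁶ J/kg
m = E / e_s = 3.7306×10⁸ / 8.20949×10⁶ = 45.4425 kg
In short ton: 45.4425 / 907.185 = 0.0500918 short ton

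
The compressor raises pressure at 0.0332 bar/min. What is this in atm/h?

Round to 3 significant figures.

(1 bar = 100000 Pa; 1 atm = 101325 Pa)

1.97 atm/h

0.0332 bar/min × 100000 Pa/bar ÷ 60 s/min = 55.3333 Pa/s
55.3333 Pa/s ÷ 101325 Pa/atm × 3600 s/h = 1.96595 atm/h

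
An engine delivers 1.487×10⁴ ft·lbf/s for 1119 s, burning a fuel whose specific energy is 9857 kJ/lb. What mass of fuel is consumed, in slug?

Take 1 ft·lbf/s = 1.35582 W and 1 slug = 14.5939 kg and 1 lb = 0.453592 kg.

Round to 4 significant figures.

0.07114 slug

1.487×10⁴ ft·lbf/s → 20161 W
E = P × t = 20161 × 1119 = 2.25602×10⁷ J
9857 kJ/lb → 2.1731×10⁷ J/kg
m = E / e_s = 2.25602×10⁷ / 2.1731×10⁷ = 1.03816 kg
In slug: 1.03816 / 14.5939 = 0.0711366 slug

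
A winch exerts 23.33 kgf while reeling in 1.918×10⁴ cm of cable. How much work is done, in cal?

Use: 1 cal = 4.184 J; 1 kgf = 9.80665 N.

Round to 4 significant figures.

1.049×10⁴ cal

23.33 kgf × 9.80665 → 228.789 N
1.918×10⁴ cm × 0.01 → 191.8 m
W = F × d = 228.789 N × 191.8 m = 43881.7 J
43881.7 J ÷ (4.184 J/cal) = 10488 cal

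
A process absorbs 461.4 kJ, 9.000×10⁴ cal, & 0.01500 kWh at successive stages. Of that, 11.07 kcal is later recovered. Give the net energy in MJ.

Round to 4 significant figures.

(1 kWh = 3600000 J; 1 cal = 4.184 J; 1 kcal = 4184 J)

461.4 kJ × 1000 = 461400 J
9.000×10⁴ cal × 4.184 = 376560 J
0.01500 kWh × 3600000 = 54000 J
11.07 kcal × 4184 = 46316.9 J
Net: 461400 + 376560 + 54000 − 46316.9 = 845643 J
In MJ: 845643 / 1000000 = 0.845643 MJ

0.8456 MJ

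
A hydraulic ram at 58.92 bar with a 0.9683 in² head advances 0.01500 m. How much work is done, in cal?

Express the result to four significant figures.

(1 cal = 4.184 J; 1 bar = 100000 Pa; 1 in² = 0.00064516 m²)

13.20 cal

58.92 bar → 5.892×10⁶ Pa
0.9683 in² → 6.24708×10⁻⁴ m²
F = P × A = 5.892×10⁶ × 6.24708×10⁻⁴ = 3680.78 N
W = F × d = 3680.78 × 0.015 = 55.2117 J
In cal: 55.2117 / 4.184 = 13.1959 cal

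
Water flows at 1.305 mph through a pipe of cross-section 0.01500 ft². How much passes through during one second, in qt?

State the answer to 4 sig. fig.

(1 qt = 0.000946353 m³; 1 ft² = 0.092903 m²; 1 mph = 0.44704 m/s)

1.305 mph × 0.44704 = 0.583387 m/s
0.01500 ft² × 0.092903 = 0.00139354 m²
V = v × A × t = 0.583387 m/s × 0.00139354 m² × 1 s = 8.12973×10⁻⁴ m³
8.12973×10⁻⁴ m³ ÷ (0.000946353 m³/qt) = 0.859059 qt

0.8591 qt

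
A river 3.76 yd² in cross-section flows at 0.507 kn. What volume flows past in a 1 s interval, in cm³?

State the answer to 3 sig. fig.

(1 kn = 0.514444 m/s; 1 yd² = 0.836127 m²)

0.507 kn × 0.514444 = 0.260823 m/s
3.76 yd² × 0.836127 = 3.14384 m²
V = v × A × t = 0.260823 m/s × 3.14384 m² × 1 s = 0.819986 m³
0.819986 m³ ÷ (10⁻⁶ m³/cm³) = 819986 cm³

8.20×10⁵ cm³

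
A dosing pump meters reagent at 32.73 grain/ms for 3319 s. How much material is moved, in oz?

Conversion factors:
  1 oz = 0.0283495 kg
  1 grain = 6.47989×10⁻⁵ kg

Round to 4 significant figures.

2.483×10⁵ oz

32.73 grain/ms → 2.12087 kg/s
m = ṁ × t = 2.12087 × 3319 = 7039.17 kg
In oz: 7039.17 / 0.0283495 = 248300 oz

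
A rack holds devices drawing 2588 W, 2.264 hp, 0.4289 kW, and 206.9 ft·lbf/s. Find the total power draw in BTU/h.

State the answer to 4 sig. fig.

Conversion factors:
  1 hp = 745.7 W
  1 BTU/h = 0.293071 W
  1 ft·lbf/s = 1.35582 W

2588 W (already W)
2.264 hp × 745.7 = 1688.26 W
0.4289 kW × 1000 = 428.9 W
206.9 ft·lbf/s × 1.35582 = 280.519 W
Combined: 2588 + 1688.26 + 428.9 + 280.519 = 4985.68 W
In BTU/h: 4985.68 / 0.293071 = 17011.9 BTU/h

1.701×10⁴ BTU/h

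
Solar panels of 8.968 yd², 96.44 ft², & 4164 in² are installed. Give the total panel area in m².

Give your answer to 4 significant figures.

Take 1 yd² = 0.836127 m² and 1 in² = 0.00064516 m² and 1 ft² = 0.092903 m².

8.968 yd² × 0.836127 = 7.49839 m²
96.44 ft² × 0.092903 = 8.95957 m²
4164 in² × 0.00064516 = 2.68645 m²
Sum: 7.49839 + 8.95957 + 2.68645 = 19.1444 m²

19.14 m²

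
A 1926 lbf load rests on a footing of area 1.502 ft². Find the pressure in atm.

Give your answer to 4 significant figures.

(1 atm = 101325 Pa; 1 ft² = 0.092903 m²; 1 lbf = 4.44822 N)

1926 lbf × 4.44822 = 8567.27 N
1.502 ft² × 0.092903 = 0.13954 m²
P = F / A = 8567.27 N / 0.13954 m² = 61396.5 Pa
61396.5 Pa ÷ (101325 Pa/atm) = 0.605936 atm

0.6059 atm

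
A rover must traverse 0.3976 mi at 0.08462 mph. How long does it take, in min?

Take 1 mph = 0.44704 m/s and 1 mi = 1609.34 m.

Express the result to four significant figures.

0.3976 mi × 1609.34 → 639.874 m
0.08462 mph × 0.44704 → 0.0378285 m/s
t = d / v = 639.874 m / 0.0378285 m/s = 16915.1 s
16915.1 s ÷ (60 s/min) = 281.918 min

281.9 min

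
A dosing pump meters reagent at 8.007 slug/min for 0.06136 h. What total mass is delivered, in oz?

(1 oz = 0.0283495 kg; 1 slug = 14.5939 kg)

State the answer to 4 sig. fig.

8.007 slug/min → 1.94756 kg/s
0.06136 h → 220.896 s
m = ṁ × t = 1.94756 × 220.896 = 430.208 kg
In oz: 430.208 / 0.0283495 = 15175.2 oz

1.518×10⁴ oz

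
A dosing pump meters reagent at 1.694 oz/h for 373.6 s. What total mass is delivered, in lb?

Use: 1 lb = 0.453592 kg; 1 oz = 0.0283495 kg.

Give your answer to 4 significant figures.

0.01099 lb

1.694 oz/h → 1.334×10⁻⁵ kg/s
m = ṁ × t = 1.334×10⁻⁵ × 373.6 = 0.00498382 kg
In lb: 0.00498382 / 0.453592 = 0.0109875 lb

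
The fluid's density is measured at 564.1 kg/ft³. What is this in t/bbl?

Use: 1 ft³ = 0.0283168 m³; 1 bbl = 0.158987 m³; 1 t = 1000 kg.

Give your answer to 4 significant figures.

564.1 kg/ft³ ÷ 0.0283168 m³/ft³ = 19921 kg/m³
19921 kg/m³ ÷ 1000 kg/t × 0.158987 m³/bbl = 3.16718 t/bbl

3.167 t/bbl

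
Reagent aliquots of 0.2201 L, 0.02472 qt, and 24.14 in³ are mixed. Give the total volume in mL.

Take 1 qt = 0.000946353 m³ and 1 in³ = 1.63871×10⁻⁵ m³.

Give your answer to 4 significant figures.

0.2201 L × 0.001 → 2.201×10⁻⁴ m³
0.02472 qt × 0.000946353 → 2.33938×10⁻⁵ m³
24.14 in³ × 1.63871×10⁻⁵ → 3.95585×10⁻⁴ m³
Total: 2.201×10⁻⁴ + 2.33938×10⁻⁵ + 3.95585×10⁻⁴ = 6.39079×10⁻⁴ m³
In mL: 6.39079×10⁻⁴ / 10⁻⁶ = 639.079 mL

639.1 mL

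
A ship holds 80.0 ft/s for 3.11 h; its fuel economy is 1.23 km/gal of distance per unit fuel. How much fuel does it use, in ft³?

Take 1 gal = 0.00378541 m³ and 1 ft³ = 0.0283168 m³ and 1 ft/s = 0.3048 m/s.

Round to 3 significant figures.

29.7 ft³

80.0 ft/s → 24.384 m/s
3.11 h → 11196 s
d = v × t = 24.384 × 11196 = 273003 m
1.23 km/gal → 324932 m/m³
V = d / (distance per unit fuel) = 273003 / 324932 = 0.840185 m³
In ft³: 0.840185 / 0.0283168 = 29.6709 ft³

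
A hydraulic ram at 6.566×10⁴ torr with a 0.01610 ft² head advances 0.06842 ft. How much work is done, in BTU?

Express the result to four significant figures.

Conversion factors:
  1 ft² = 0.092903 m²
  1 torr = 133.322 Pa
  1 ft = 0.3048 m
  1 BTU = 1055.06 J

6.566×10⁴ torr → 8.75392×10⁶ Pa
0.01610 ft² → 0.00149574 m²
F = P × A = 8.75392×10⁶ × 0.00149574 = 13093.6 N
0.06842 ft → 0.0208544 m
W = F × d = 13093.6 × 0.0208544 = 273.059 J
In BTU: 273.059 / 1055.06 = 0.258809 BTU

0.2588 BTU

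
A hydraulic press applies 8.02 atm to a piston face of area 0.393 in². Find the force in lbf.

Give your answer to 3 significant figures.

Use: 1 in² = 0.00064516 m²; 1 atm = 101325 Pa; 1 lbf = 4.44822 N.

46.3 lbf

8.02 atm × 101325 = 812626 Pa
0.393 in² × 0.00064516 = 2.53548×10⁻⁴ m²
F = P × A = 812626 Pa × 2.53548×10⁻⁴ m² = 206.04 N
206.04 N ÷ (4.44822 N/lbf) = 46.3197 lbf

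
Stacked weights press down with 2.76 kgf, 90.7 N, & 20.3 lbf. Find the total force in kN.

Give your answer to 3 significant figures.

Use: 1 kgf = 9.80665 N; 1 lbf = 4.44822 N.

0.208 kN

2.76 kgf × 9.80665 → 27.0664 N
90.7 N (already N)
20.3 lbf × 4.44822 → 90.2989 N
Total: 27.0664 + 90.7 + 90.2989 = 208.065 N
In kN: 208.065 / 1000 = 0.208065 kN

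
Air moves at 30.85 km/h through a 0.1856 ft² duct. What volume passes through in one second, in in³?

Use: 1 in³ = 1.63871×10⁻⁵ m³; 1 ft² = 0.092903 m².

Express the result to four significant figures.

9017 in³

30.85 km/h × (1/3.6) → 8.56944 m/s
0.1856 ft² × 0.092903 → 0.0172428 m²
V = v × A × t = 8.56944 m/s × 0.0172428 m² × 1 s = 0.147761 m³
0.147761 m³ ÷ (1.63871×10⁻⁵ m³/in³) = 9016.91 in³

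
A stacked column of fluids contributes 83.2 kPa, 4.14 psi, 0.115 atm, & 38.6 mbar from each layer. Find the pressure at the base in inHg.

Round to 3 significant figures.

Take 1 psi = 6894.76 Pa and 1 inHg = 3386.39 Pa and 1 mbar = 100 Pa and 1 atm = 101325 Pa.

83.2 kPa × 1000 = 83200 Pa
4.14 psi × 6894.76 = 28544.3 Pa
0.115 atm × 101325 = 11652.4 Pa
38.6 mbar × 100 = 3860 Pa
Total: 83200 + 28544.3 + 11652.4 + 3860 = 127257 Pa
In inHg: 127257 / 3386.39 = 37.579 inHg

37.6 inHg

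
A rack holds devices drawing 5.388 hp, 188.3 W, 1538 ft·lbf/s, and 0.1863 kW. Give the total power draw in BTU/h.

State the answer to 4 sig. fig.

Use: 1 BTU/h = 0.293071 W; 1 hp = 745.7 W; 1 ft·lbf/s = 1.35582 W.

2.210×10⁴ BTU/h

5.388 hp × 745.7 → 4017.83 W
188.3 W (already W)
1538 ft·lbf/s × 1.35582 → 2085.25 W
0.1863 kW × 1000 → 186.3 W
Combined: 4017.83 + 188.3 + 2085.25 + 186.3 = 6477.68 W
In BTU/h: 6477.68 / 0.293071 = 22102.8 BTU/h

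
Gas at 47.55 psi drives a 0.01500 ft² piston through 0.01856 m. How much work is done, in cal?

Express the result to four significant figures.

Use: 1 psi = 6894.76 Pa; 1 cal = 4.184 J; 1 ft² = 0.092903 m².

47.55 psi → 327846 Pa
0.01500 ft² → 0.00139354 m²
F = P × A = 327846 × 0.00139354 = 456.867 N
W = F × d = 456.867 × 0.01856 = 8.47945 J
In cal: 8.47945 / 4.184 = 2.02664 cal

2.027 cal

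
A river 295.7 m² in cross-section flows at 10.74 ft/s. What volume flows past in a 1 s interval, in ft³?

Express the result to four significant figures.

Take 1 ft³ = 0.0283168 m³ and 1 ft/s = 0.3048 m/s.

10.74 ft/s × 0.3048 = 3.27355 m/s
V = v × A × t = 3.27355 m/s × 295.7 m² × 1 s = 967.989 m³
967.989 m³ ÷ (0.0283168 m³/ft³) = 34184.3 ft³

3.418×10⁴ ft³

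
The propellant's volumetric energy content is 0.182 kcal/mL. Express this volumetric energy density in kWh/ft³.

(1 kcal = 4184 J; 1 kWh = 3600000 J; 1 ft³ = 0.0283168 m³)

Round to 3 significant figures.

5.99 kWh/ft³

0.182 kcal/mL × 4184 J/kcal ÷ 10⁻⁶ m³/mL = 7.61488×10⁸ J/m³
7.61488×10⁸ J/m³ ÷ 3600000 J/kWh × 0.0283168 m³/ft³ = 5.9897 kWh/ft³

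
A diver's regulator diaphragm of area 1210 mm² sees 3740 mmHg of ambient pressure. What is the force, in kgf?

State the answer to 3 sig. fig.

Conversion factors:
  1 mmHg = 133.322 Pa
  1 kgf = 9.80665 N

61.5 kgf

3740 mmHg × 133.322 → 498624 Pa
1210 mm² × 10⁻⁶ → 0.00121 m²
F = P × A = 498624 Pa × 0.00121 m² = 603.335 N
603.335 N ÷ (9.80665 N/kgf) = 61.523 kgf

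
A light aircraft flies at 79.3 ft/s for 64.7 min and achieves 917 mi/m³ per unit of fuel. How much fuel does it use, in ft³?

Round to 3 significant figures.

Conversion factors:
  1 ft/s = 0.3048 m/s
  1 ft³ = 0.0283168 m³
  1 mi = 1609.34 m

79.3 ft/s → 24.1706 m/s
64.7 min → 3882 s
d = v × t = 24.1706 × 3882 = 93830.3 m
917 mi/m³ → 1.47576×10⁶ m/m³
V = d / (distance per unit fuel) = 93830.3 / 1.47576×10⁶ = 0.063581 m³
In ft³: 0.063581 / 0.0283168 = 2.24535 ft³

2.25 ft³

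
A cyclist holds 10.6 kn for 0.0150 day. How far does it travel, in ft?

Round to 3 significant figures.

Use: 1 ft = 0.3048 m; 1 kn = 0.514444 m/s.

10.6 kn × 0.514444 = 5.45311 m/s
0.0150 day × 86400 = 1296 s
d = v × t = 5.45311 m/s × 1296 s = 7067.23 m
7067.23 m ÷ (0.3048 m/ft) = 23186.5 ft

2.32×10⁴ ft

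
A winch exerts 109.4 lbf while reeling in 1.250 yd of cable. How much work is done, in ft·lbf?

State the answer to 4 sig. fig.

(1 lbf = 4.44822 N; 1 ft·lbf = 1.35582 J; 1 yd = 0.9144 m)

410.2 ft·lbf

109.4 lbf × 4.44822 = 486.635 N
1.250 yd × 0.9144 = 1.143 m
W = F × d = 486.635 N × 1.143 m = 556.224 J
556.224 J ÷ (1.35582 J/ft·lbf) = 410.249 ft·lbf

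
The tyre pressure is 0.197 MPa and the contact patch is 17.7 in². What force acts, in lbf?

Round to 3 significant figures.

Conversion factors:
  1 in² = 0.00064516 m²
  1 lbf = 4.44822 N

0.197 MPa × 1000000 = 197000 Pa
17.7 in² × 0.00064516 = 0.0114193 m²
F = P × A = 197000 Pa × 0.0114193 m² = 2249.6 N
2249.6 N ÷ (4.44822 N/lbf) = 505.73 lbf

506 lbf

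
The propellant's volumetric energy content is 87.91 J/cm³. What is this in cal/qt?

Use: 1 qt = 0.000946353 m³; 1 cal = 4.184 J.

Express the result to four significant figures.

1.988×10⁴ cal/qt

87.91 J/cm³ ÷ 10⁻⁶ m³/cm³ = 8.791×10⁷ J/m³
8.791×10⁷ J/m³ ÷ 4.184 J/cal × 0.000946353 m³/qt = 19883.8 cal/qt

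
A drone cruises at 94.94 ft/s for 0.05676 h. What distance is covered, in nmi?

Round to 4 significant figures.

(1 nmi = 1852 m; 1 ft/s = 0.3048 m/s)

94.94 ft/s × 0.3048 = 28.9377 m/s
0.05676 h × 3600 = 204.336 s
d = v × t = 28.9377 m/s × 204.336 s = 5913.01 m
5913.01 m ÷ (1852 m/nmi) = 3.19277 nmi

3.193 nmi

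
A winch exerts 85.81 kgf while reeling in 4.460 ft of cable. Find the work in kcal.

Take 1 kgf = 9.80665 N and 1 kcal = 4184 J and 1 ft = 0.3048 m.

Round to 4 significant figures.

85.81 kgf × 9.80665 = 841.509 N
4.460 ft × 0.3048 = 1.35941 m
W = F × d = 841.509 N × 1.35941 m = 1143.96 J
1143.96 J ÷ (4184 J/kcal) = 0.273413 kcal

0.2734 kcal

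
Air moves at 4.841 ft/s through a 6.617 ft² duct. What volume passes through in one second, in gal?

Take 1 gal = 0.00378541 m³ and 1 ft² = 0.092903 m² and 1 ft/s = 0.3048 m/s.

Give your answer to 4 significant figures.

4.841 ft/s × 0.3048 → 1.47554 m/s
6.617 ft² × 0.092903 → 0.614739 m²
V = v × A × t = 1.47554 m/s × 0.614739 m² × 1 s = 0.907072 m³
0.907072 m³ ÷ (0.00378541 m³/gal) = 239.623 gal

239.6 gal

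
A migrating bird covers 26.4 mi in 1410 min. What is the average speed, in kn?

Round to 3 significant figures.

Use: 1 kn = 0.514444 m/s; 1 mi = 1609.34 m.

0.976 kn

26.4 mi × 1609.34 = 42486.6 m
1410 min × 60 = 84600 s
v = d / t = 42486.6 m / 84600 s = 0.502206 m/s
0.502206 m/s ÷ (0.514444 m/s/kn) = 0.976211 kn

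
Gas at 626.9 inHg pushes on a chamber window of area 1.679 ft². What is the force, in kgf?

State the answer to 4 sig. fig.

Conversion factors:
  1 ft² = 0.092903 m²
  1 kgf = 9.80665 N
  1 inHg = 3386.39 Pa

626.9 inHg × 3386.39 → 2.12293×10⁶ Pa
1.679 ft² × 0.092903 → 0.155984 m²
F = P × A = 2.12293×10⁶ Pa × 0.155984 m² = 331143 N
331143 N ÷ (9.80665 N/kgf) = 33767.2 kgf

3.377×10⁴ kgf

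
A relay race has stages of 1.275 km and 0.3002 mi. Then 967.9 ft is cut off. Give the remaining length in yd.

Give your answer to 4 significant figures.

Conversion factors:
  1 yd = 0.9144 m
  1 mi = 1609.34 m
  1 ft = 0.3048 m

1.275 km × 1000 = 1275 m
0.3002 mi × 1609.34 = 483.124 m
967.9 ft × 0.3048 = 295.016 m
Result: 1275 + 483.124 − 295.016 = 1463.11 m
In yd: 1463.11 / 0.9144 = 1600.08 yd

1600 yd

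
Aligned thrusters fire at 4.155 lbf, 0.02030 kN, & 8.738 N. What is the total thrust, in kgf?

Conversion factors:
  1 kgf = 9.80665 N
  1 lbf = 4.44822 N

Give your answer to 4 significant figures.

4.846 kgf

4.155 lbf × 4.44822 → 18.4824 N
0.02030 kN × 1000 → 20.3 N
8.738 N (already N)
Total: 18.4824 + 20.3 + 8.738 = 47.5204 N
In kgf: 47.5204 / 9.80665 = 4.84573 kgf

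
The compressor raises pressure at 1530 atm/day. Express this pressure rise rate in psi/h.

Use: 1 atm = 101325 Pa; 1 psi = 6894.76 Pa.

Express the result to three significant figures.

1530 atm/day × 101325 Pa/atm ÷ 86400 s/day = 1794.3 Pa/s
1794.3 Pa/s ÷ 6894.76 Pa/psi × 3600 s/h = 936.868 psi/h

937 psi/h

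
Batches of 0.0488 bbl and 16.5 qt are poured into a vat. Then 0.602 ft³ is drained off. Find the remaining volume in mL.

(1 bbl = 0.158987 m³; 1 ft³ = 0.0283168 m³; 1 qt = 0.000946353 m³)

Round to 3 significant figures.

6330 mL

0.0488 bbl × 0.158987 → 0.00775857 m³
16.5 qt × 0.000946353 → 0.0156148 m³
0.602 ft³ × 0.0283168 → 0.0170467 m³
Net: 0.00775857 + 0.0156148 − 0.0170467 = 0.00632667 m³
In mL: 0.00632667 / 10⁻⁶ = 6326.67 mL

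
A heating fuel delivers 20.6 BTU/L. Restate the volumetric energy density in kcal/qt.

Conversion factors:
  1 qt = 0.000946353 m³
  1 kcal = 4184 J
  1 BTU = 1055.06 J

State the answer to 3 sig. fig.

20.6 BTU/L × 1055.06 J/BTU ÷ 0.001 m³/L = 2.17342×10⁷ J/m³
2.17342×10⁷ J/m³ ÷ 4184 J/kcal × 0.000946353 m³/qt = 4.91592 kcal/qt

4.92 kcal/qt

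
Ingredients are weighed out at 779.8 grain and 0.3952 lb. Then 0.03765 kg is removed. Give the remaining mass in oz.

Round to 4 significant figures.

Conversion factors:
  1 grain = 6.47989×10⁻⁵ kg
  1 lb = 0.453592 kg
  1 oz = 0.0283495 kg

779.8 grain × 6.47989×10⁻⁵ → 0.0505302 kg
0.3952 lb × 0.453592 → 0.17926 kg
0.03765 kg (already kg)
Result: 0.0505302 + 0.17926 − 0.03765 = 0.19214 kg
In oz: 0.19214 / 0.0283495 = 6.77754 oz

6.778 oz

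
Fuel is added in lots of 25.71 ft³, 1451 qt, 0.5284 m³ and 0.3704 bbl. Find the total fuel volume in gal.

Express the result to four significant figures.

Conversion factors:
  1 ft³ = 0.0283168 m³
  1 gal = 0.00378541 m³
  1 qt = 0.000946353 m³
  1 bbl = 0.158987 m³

25.71 ft³ × 0.0283168 → 0.728025 m³
1451 qt × 0.000946353 → 1.37316 m³
0.5284 m³ (already m³)
0.3704 bbl × 0.158987 → 0.0588888 m³
Sum: 0.728025 + 1.37316 + 0.5284 + 0.0588888 = 2.68847 m³
In gal: 2.68847 / 0.00378541 = 710.219 gal

710.2 gal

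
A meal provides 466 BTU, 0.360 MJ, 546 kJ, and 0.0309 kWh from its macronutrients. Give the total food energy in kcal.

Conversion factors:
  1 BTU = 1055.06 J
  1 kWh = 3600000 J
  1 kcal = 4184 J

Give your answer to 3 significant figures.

361 kcal

466 BTU × 1055.06 → 491658 J
0.360 MJ × 1000000 → 360000 J
546 kJ × 1000 → 546000 J
0.0309 kWh × 3600000 → 111240 J
Combined: 491658 + 360000 + 546000 + 111240 = 1.5089×10⁶ J
In kcal: 1.5089×10⁶ / 4184 = 360.636 kcal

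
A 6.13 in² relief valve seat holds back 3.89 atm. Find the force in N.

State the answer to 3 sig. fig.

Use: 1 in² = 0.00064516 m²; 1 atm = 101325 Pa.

1560 N

3.89 atm × 101325 = 394154 Pa
6.13 in² × 0.00064516 = 0.00395483 m²
F = P × A = 394154 Pa × 0.00395483 m² = 1558.81 N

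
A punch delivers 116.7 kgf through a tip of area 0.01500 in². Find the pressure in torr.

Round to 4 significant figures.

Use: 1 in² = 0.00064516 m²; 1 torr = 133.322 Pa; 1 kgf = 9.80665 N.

8.870×10⁵ torr

116.7 kgf × 9.80665 → 1144.44 N
0.01500 in² × 0.00064516 → 9.6774×10⁻⁶ m²
P = F / A = 1144.44 N / 9.6774×10⁻⁶ m² = 1.18259×10⁸ Pa
1.18259×10⁸ Pa ÷ (133.322 Pa/torr) = 887018 torr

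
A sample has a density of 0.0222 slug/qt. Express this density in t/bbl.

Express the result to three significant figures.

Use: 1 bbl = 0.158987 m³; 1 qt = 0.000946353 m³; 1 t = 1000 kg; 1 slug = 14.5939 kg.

0.0222 slug/qt × 14.5939 kg/slug ÷ 0.000946353 m³/qt = 342.351 kg/m³
342.351 kg/m³ ÷ 1000 kg/t × 0.158987 m³/bbl = 0.0544294 t/bbl

0.0544 t/bbl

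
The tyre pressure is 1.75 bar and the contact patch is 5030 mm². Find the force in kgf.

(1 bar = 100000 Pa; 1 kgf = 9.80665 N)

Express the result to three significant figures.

89.8 kgf

1.75 bar × 100000 = 175000 Pa
5030 mm² × 10⁻⁶ = 0.00503 m²
F = P × A = 175000 Pa × 0.00503 m² = 880.25 N
880.25 N ÷ (9.80665 N/kgf) = 89.7605 kgf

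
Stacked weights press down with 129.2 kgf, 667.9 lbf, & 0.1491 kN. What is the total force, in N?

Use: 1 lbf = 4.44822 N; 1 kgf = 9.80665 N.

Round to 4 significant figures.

4387 N

129.2 kgf × 9.80665 = 1267.02 N
667.9 lbf × 4.44822 = 2970.97 N
0.1491 kN × 1000 = 149.1 N
Sum: 1267.02 + 2970.97 + 149.1 = 4387.09 N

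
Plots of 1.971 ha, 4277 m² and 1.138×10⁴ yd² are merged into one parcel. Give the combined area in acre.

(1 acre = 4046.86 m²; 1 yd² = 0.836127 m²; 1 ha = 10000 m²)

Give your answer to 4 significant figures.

8.279 acre

1.971 ha × 10000 → 19710 m²
4277 m² (already m²)
1.138×10⁴ yd² × 0.836127 → 9515.13 m²
Total: 19710 + 4277 + 9515.13 = 33502.1 m²
In acre: 33502.1 / 4046.86 = 8.27854 acre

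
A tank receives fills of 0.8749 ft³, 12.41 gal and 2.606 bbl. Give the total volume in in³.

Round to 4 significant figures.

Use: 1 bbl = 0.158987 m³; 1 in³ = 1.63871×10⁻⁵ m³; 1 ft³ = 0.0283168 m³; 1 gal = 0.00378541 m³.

2.966×10⁴ in³

0.8749 ft³ × 0.0283168 = 0.0247744 m³
12.41 gal × 0.00378541 = 0.0469769 m³
2.606 bbl × 0.158987 = 0.41432 m³
Total: 0.0247744 + 0.0469769 + 0.41432 = 0.486071 m³
In in³: 0.486071 / 1.63871×10⁻⁵ = 29661.8 in³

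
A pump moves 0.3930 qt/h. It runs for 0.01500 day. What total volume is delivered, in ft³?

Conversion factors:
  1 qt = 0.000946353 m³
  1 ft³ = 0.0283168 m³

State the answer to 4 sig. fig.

0.3930 qt/h → 1.0331×10⁻⁷ m³/s
0.01500 day → 1296 s
V = Q × t = 1.0331×10⁻⁷ × 1296 = 1.3389×10⁻⁴ m³
In ft³: 1.3389×10⁻⁴ / 0.0283168 = 0.00472829 ft³

0.004728 ft³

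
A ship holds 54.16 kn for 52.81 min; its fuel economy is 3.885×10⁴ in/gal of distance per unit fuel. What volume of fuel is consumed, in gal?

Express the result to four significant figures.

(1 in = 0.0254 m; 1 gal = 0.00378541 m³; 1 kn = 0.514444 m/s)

89.47 gal

54.16 kn → 27.8623 m/s
52.81 min → 3168.6 s
d = v × t = 27.8623 × 3168.6 = 88284.5 m
3.885×10⁴ in/gal → 260682 m/m³
V = d / (distance per unit fuel) = 88284.5 / 260682 = 0.338667 m³
In gal: 0.338667 / 0.00378541 = 89.4664 gal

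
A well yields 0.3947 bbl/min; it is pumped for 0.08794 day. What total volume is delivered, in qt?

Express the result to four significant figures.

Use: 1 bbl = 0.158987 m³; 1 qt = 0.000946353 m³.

0.3947 bbl/min → 0.00104587 m³/s
0.08794 day → 7598.02 s
V = Q × t = 0.00104587 × 7598.02 = 7.94654 m³
In qt: 7.94654 / 0.000946353 = 8397.01 qt

8397 qt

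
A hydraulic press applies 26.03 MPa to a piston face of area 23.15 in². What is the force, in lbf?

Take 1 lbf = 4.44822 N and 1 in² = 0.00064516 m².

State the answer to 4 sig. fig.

26.03 MPa × 1000000 → 2.603×10⁷ Pa
23.15 in² × 0.00064516 → 0.0149355 m²
F = P × A = 2.603×10⁷ Pa × 0.0149355 m² = 388771 N
388771 N ÷ (4.44822 N/lbf) = 87399.2 lbf

8.740×10⁴ lbf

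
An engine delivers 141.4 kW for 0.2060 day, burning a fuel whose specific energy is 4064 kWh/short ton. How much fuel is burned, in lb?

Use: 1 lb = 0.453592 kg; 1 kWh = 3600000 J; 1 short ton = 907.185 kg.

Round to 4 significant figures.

344.0 lb

141.4 kW → 141400 W
0.2060 day → 17798.4 s
E = P × t = 141400 × 17798.4 = 2.51669×10⁹ J
4064 kWh/short ton → 1.61273×10⁷ J/kg
m = E / e_s = 2.51669×10⁹ / 1.61273×10⁷ = 156.052 kg
In lb: 156.052 / 0.453592 = 344.036 lb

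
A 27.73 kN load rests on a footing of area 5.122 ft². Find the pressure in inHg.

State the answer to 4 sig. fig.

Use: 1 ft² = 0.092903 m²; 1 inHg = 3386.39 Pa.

17.21 inHg

27.73 kN × 1000 = 27730 N
5.122 ft² × 0.092903 = 0.475849 m²
P = F / A = 27730 N / 0.475849 m² = 58274.8 Pa
58274.8 Pa ÷ (3386.39 Pa/inHg) = 17.2085 inHg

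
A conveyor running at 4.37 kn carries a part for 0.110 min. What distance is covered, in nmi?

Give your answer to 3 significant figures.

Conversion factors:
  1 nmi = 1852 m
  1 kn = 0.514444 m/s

0.00801 nmi

4.37 kn × 0.514444 → 2.24812 m/s
0.110 min × 60 → 6.6 s
d = v × t = 2.24812 m/s × 6.6 s = 14.8376 m
14.8376 m ÷ (1852 m/nmi) = 0.00801166 nmi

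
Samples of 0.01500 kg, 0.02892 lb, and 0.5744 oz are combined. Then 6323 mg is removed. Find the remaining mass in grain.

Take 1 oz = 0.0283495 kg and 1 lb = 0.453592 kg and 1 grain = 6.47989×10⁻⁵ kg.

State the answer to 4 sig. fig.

587.6 grain

0.01500 kg (already kg)
0.02892 lb × 0.453592 = 0.0131179 kg
0.5744 oz × 0.0283495 = 0.016284 kg
6323 mg × 10⁻⁶ = 0.006323 kg
Sum: 0.015 + 0.0131179 + 0.016284 − 0.006323 = 0.0380789 kg
In grain: 0.0380789 / 6.47989×10⁻⁵ = 587.647 grain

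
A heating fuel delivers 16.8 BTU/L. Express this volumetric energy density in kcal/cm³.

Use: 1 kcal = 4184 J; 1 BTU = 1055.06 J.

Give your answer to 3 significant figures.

16.8 BTU/L × 1055.06 J/BTU ÷ 0.001 m³/L = 1.7725×10⁷ J/m³
1.7725×10⁷ J/m³ ÷ 4184 J/kcal × 10⁻⁶ m³/cm³ = 0.00423638 kcal/cm³

0.00424 kcal/cm³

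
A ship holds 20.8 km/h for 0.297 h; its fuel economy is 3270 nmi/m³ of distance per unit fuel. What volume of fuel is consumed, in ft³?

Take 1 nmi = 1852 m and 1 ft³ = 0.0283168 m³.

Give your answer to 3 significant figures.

20.8 km/h → 5.77778 m/s
0.297 h → 1069.2 s
d = v × t = 5.77778 × 1069.2 = 6177.6 m
3270 nmi/m³ → 6.05604×10⁶ m/m³
V = d / (distance per unit fuel) = 6177.6 / 6.05604×10⁶ = 0.00102007 m³
In ft³: 0.00102007 / 0.0283168 = 0.0360235 ft³

0.0360 ft³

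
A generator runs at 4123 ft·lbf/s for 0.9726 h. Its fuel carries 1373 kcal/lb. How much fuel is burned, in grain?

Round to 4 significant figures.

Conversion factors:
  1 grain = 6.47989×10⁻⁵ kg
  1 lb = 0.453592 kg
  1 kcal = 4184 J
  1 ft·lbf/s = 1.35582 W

4123 ft·lbf/s → 5590.05 W
0.9726 h → 3501.36 s
E = P × t = 5590.05 × 3501.36 = 1.95728×10⁷ J
1373 kcal/lb → 1.26648×10⁷ J/kg
m = E / e_s = 1.95728×10⁷ / 1.26648×10⁷ = 1.54545 kg
In grain: 1.54545 / 6.47989×10⁻⁵ = 23849.9 grain

2.385×10⁴ grain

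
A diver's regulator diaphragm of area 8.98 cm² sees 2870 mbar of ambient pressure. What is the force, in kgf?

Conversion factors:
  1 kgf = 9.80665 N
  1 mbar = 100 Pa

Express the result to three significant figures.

26.3 kgf

2870 mbar × 100 = 287000 Pa
8.98 cm² × 0.0001 = 8.98×10⁻⁴ m²
F = P × A = 287000 Pa × 8.98×10⁻⁴ m² = 257.726 N
257.726 N ÷ (9.80665 N/kgf) = 26.2807 kgf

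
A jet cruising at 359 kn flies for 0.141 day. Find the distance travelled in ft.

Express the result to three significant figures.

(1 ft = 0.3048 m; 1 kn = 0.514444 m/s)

359 kn × 0.514444 → 184.685 m/s
0.141 day × 86400 → 12182.4 s
d = v × t = 184.685 m/s × 12182.4 s = 2.24991×10⁶ m
2.24991×10⁶ m ÷ (0.3048 m/ft) = 7.38159×10⁶ ft

7.38×10⁶ ft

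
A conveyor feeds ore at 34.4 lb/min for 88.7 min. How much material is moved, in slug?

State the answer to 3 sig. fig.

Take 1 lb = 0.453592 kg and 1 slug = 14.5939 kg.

34.4 lb/min → 0.260059 kg/s
88.7 min → 5322 s
m = ṁ × t = 0.260059 × 5322 = 1384.03 kg
In slug: 1384.03 / 14.5939 = 94.8362 slug

94.8 slug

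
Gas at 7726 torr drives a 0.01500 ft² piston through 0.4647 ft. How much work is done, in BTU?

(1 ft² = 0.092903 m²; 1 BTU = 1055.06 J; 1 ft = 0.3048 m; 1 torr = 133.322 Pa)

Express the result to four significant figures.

0.1927 BTU

7726 torr → 1.03005×10⁶ Pa
0.01500 ft² → 0.00139354 m²
F = P × A = 1.03005×10⁶ × 0.00139354 = 1435.42 N
0.4647 ft → 0.141641 m
W = F × d = 1435.42 × 0.141641 = 203.314 J
In BTU: 203.314 / 1055.06 = 0.192704 BTU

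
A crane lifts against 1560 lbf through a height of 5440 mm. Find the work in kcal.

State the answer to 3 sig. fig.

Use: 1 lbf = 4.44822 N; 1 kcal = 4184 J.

9.02 kcal

1560 lbf × 4.44822 = 6939.22 N
5440 mm × 0.001 = 5.44 m
W = F × d = 6939.22 N × 5.44 m = 37749.4 J
37749.4 J ÷ (4184 J/kcal) = 9.02232 kcal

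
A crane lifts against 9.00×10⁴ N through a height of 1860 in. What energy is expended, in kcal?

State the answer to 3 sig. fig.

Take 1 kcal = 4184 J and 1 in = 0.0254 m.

1020 kcal

1860 in × 0.0254 → 47.244 m
W = F × d = 90000 N × 47.244 m = 4.25196×10⁶ J
4.25196×10⁶ J ÷ (4184 J/kcal) = 1016.24 kcal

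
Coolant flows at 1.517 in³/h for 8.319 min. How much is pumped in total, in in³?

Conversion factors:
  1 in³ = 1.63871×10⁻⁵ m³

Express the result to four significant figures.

0.2103 in³

1.517 in³/h → 6.90534×10⁻⁹ m³/s
8.319 min → 499.14 s
V = Q × t = 6.90534×10⁻⁹ × 499.14 = 3.44673×10⁻⁶ m³
In in³: 3.44673×10⁻⁶ / 1.63871×10⁻⁵ = 0.210332 in³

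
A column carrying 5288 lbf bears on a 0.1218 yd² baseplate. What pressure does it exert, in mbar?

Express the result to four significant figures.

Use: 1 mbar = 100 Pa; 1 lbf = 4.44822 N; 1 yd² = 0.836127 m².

2310 mbar

5288 lbf × 4.44822 = 23522.2 N
0.1218 yd² × 0.836127 = 0.10184 m²
P = F / A = 23522.2 N / 0.10184 m² = 230972 Pa
230972 Pa ÷ (100 Pa/mbar) = 2309.72 mbar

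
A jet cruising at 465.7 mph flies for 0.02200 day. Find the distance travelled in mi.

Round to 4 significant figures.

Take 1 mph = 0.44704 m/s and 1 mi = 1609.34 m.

245.9 mi

465.7 mph × 0.44704 → 208.187 m/s
0.02200 day × 86400 → 1900.8 s
d = v × t = 208.187 m/s × 1900.8 s = 395722 m
395722 m ÷ (1609.34 m/mi) = 245.891 mi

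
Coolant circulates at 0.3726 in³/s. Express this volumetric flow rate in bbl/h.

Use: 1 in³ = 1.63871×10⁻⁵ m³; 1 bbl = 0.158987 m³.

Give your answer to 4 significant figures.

0.3726 in³/s × 1.63871×10⁻⁵ m³/in³ = 6.10583×10⁻⁶ m³/s
6.10583×10⁻⁶ m³/s ÷ 0.158987 m³/bbl × 3600 s/h = 0.138257 bbl/h

0.1383 bbl/h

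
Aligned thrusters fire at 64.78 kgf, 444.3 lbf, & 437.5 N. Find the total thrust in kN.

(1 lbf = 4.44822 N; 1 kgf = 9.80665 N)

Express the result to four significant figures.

64.78 kgf × 9.80665 = 635.275 N
444.3 lbf × 4.44822 = 1976.34 N
437.5 N (already N)
Combined: 635.275 + 1976.34 + 437.5 = 3049.12 N
In kN: 3049.12 / 1000 = 3.04912 kN

3.049 kN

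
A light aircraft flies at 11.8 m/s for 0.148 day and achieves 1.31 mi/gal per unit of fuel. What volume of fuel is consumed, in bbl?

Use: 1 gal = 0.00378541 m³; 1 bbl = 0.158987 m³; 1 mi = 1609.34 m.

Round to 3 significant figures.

0.148 day → 12787.2 s
d = v × t = 11.8 × 12787.2 = 150889 m
1.31 mi/gal → 556937 m/m³
V = d / (distance per unit fuel) = 150889 / 556937 = 0.270927 m³
In bbl: 0.270927 / 0.158987 = 1.70408 bbl

1.70 bbl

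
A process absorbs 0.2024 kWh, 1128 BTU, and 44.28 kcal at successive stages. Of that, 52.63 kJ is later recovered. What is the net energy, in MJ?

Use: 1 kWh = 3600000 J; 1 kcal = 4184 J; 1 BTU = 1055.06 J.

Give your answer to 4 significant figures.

2.051 MJ

0.2024 kWh × 3600000 → 728640 J
1128 BTU × 1055.06 → 1.19011×10⁶ J
44.28 kcal × 4184 → 185268 J
52.63 kJ × 1000 → 52630 J
Net: 728640 + 1.19011×10⁶ + 185268 − 52630 = 2.05139×10⁶ J
In MJ: 2.05139×10⁶ / 1000000 = 2.05139 MJ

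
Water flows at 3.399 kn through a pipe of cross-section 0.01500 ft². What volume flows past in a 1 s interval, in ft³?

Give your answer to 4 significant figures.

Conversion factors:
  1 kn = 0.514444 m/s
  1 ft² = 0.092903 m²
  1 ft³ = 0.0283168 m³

0.08605 ft³

3.399 kn × 0.514444 = 1.7486 m/s
0.01500 ft² × 0.092903 = 0.00139354 m²
V = v × A × t = 1.7486 m/s × 0.00139354 m² × 1 s = 0.00243674 m³
0.00243674 m³ ÷ (0.0283168 m³/ft³) = 0.0860528 ft³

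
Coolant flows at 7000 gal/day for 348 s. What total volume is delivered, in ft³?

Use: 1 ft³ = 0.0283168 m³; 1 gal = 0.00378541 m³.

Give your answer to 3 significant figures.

7000 gal/day → 3.06688×10⁻⁴ m³/s
V = Q × t = 3.06688×10⁻⁴ × 348 = 0.106727 m³
In ft³: 0.106727 / 0.0283168 = 3.76903 ft³

3.77 ft³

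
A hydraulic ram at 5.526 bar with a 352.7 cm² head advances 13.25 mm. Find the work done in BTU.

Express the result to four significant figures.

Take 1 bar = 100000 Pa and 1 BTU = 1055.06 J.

5.526 bar → 552600 Pa
352.7 cm² → 0.03527 m²
F = P × A = 552600 × 0.03527 = 19490.2 N
13.25 mm → 0.01325 m
W = F × d = 19490.2 × 0.01325 = 258.245 J
In BTU: 258.245 / 1055.06 = 0.244768 BTU

0.2448 BTU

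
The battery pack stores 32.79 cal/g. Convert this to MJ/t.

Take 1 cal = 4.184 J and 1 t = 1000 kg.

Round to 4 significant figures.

32.79 cal/g × 4.184 J/cal ÷ 0.001 kg/g = 137193 J/kg
137193 J/kg ÷ 1000000 J/MJ × 1000 kg/t = 137.193 MJ/t

137.2 MJ/t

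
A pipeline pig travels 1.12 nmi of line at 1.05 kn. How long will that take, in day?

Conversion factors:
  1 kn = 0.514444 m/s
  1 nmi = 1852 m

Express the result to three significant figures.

1.12 nmi × 1852 = 2074.24 m
1.05 kn × 0.514444 = 0.540166 m/s
t = d / v = 2074.24 m / 0.540166 m/s = 3840 s
3840 s ÷ (86400 s/day) = 0.0444444 day

0.0444 day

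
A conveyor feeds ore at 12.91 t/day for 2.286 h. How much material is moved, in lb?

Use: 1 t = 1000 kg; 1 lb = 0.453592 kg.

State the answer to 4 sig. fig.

2711 lb

12.91 t/day → 0.149421 kg/s
2.286 h → 8229.6 s
m = ṁ × t = 0.149421 × 8229.6 = 1229.68 kg
In lb: 1229.68 / 0.453592 = 2710.98 lb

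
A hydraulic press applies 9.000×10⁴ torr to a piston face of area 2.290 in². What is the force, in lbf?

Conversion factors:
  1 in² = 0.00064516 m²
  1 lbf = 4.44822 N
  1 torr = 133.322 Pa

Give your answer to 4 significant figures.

9.000×10⁴ torr × 133.322 = 1.1999×10⁷ Pa
2.290 in² × 0.00064516 = 0.00147742 m²
F = P × A = 1.1999×10⁷ Pa × 0.00147742 m² = 17727.6 N
17727.6 N ÷ (4.44822 N/lbf) = 3985.32 lbf

3985 lbf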